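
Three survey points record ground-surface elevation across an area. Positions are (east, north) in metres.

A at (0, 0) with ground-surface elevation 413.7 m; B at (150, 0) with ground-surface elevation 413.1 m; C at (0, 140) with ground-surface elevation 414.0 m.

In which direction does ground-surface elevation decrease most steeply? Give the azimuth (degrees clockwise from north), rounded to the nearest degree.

∂z/∂x = (413.1 − 413.7) / (150 − 0) = -0.004000
∂z/∂y = (414.0 − 413.7) / (140 − 0) = +0.002143
Steepest decrease is along −∇f: components (+0.004000 E, -0.002143 N).
Azimuth = atan2(+0.004000, -0.002143) = 118.2° ≈ 118°.

118°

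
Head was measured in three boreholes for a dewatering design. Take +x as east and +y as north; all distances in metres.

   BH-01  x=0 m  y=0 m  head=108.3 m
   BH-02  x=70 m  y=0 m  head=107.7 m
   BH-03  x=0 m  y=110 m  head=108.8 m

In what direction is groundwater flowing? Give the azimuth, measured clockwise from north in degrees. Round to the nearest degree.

∂h/∂x = (107.7 − 108.3) / (70 − 0) = -0.008571
∂h/∂y = (108.8 − 108.3) / (110 − 0) = +0.004545
Flow direction (−∇h) has components (+0.008571 E, -0.004545 N).
Azimuth = atan2(E, N) = atan2(+0.008571, -0.004545) = 117.9° ≈ 118°.

118°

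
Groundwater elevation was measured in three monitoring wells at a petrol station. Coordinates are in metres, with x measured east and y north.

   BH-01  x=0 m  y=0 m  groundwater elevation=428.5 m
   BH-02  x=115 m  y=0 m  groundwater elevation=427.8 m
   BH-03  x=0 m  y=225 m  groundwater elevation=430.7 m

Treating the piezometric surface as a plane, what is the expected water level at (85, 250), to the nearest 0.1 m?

∂h/∂x = (427.8 − 428.5) / (115 − 0) = -0.006087
∂h/∂y = (430.7 − 428.5) / (225 − 0) = +0.009778
h(85, 250) = 428.5 + (-0.006087)·(85) + (+0.009778)·(250) = 428.5 -0.517 +2.444 = 430.427 m.

430.4 m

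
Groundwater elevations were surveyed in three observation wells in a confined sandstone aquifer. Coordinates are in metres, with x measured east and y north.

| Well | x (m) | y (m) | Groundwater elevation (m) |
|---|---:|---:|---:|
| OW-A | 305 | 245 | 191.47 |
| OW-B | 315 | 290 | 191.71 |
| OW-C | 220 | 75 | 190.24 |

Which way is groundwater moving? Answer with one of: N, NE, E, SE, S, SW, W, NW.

Differences from OW-A: to OW-B (Δx, Δy, Δh) = (10, 45, +0.24); to OW-C = (-85, -170, -1.23).
Solve a·Δx + b·Δy = Δh: det = 10·(-170) − (-85)·45 = 2125.
∂h/∂x = [(+0.24)·(-170) − (-1.23)·45] / 2125 = +0.006847
∂h/∂y = [10·(-1.23) − (-85)·(+0.24)] / 2125 = +0.003812
Flow = −∇h = (-0.006847 east, -0.003812 north), which points southwest.

SW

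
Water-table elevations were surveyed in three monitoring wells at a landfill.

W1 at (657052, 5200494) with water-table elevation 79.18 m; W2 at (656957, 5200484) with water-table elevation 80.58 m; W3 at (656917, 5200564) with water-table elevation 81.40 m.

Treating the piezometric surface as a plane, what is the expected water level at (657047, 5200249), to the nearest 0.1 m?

Three-point gradient (reference W1): Δ to W2 = (-95, -10, +1.40), Δ to W3 = (-135, 70, +2.22).
∂h/∂x = -0.01502, ∂h/∂y = +0.002738 (det = -8000).
h(657047, 5200249) = 79.18 + (-0.01502)·(-5) + (+0.002738)·(-245) = 79.18 +0.075 -0.671 = 78.584 m.

78.6 m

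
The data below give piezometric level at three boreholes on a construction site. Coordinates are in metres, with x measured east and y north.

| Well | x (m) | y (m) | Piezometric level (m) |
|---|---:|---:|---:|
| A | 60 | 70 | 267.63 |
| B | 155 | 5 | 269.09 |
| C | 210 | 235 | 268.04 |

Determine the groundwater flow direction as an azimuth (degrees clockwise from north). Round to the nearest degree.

304°

Differences from A: to B (Δx, Δy, Δh) = (95, -65, +1.46); to C = (150, 165, +0.41).
Determinant of the coordinate differences = 95·165 − 150·(-65) = 25425.
∂h/∂x = [(+1.46)·165 − (+0.41)·(-65)] / 25425 = +0.01052
∂h/∂y = [95·(+0.41) − 150·(+1.46)] / 25425 = -0.007082
Flow direction (−∇h) has components (-0.01052 E, +0.007082 N).
Azimuth = atan2(E, N) = atan2(-0.01052, +0.007082) = 303.9° ≈ 304°.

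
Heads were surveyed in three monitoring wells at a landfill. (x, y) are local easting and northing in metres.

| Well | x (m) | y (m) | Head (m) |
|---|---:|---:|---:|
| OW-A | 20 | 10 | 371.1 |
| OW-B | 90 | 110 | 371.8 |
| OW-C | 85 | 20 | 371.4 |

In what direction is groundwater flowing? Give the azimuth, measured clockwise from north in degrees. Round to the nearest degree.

223°

With h = a·x + b·y + c and OW-A as origin, the differences give:
  70·a + 100·b = +0.7
  65·a + 10·b = +0.3
Eliminate b (×10 and ×100, subtract): -5800·a = -23.00 → a = ∂h/∂x = +0.003966
Back-substitute: b = ∂h/∂y = +0.004224.
Flow direction (−∇h) has components (-0.003966 E, -0.004224 N).
Azimuth = atan2(E, N) = atan2(-0.003966, -0.004224) = 223.2° ≈ 223°.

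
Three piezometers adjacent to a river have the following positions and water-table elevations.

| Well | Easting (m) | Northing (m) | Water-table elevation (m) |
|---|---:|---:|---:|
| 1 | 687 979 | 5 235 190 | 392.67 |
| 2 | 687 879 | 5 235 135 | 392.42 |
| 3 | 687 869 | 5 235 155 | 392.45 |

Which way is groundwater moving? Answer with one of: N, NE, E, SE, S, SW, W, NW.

Differences from 1: to 2 (Δx, Δy, Δh) = (-100, -55, -0.25); to 3 = (-110, -35, -0.22).
Solve a·Δx + b·Δy = Δh: det = (-100)·(-35) − (-110)·(-55) = -2550.
∂h/∂x = [(-0.25)·(-35) − (-0.22)·(-55)] / -2550 = +0.001314
∂h/∂y = [(-100)·(-0.22) − (-110)·(-0.25)] / -2550 = +0.002157
Flow = −∇h = (-0.001314 east, -0.002157 north), which points southwest.

SW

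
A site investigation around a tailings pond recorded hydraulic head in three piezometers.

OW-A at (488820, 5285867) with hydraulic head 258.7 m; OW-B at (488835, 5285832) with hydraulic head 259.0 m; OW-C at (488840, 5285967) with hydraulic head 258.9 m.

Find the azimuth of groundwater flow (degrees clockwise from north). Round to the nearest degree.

Differences from OW-A: to OW-B (Δx, Δy, Δh) = (15, -35, +0.3); to OW-C = (20, 100, +0.2).
Solve a·Δx + b·Δy = Δh: det = 15·100 − 20·(-35) = 2200.
∂h/∂x = [(+0.3)·100 − (+0.2)·(-35)] / 2200 = +0.01682
∂h/∂y = [15·(+0.2) − 20·(+0.3)] / 2200 = -0.001364
Flow direction (−∇h) has components (-0.01682 E, +0.001364 N).
Azimuth = atan2(E, N) = atan2(-0.01682, +0.001364) = 274.6° ≈ 275°.

275°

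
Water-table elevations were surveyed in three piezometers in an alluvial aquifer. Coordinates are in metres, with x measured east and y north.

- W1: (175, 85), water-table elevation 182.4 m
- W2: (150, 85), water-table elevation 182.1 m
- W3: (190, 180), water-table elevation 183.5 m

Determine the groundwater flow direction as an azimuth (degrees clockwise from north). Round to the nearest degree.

231°

With h = a·x + b·y + c and W1 as origin, the differences give:
  (-25)·a + 0·b = -0.3
  15·a + 95·b = +1.1
Eliminate b (×95 and ×0, subtract): -2375·a = -28.50 → a = ∂h/∂x = +0.01200
Back-substitute: b = ∂h/∂y = +0.009684.
Flow direction (−∇h) has components (-0.01200 E, -0.009684 N).
Azimuth = atan2(E, N) = atan2(-0.01200, -0.009684) = 231.1° ≈ 231°.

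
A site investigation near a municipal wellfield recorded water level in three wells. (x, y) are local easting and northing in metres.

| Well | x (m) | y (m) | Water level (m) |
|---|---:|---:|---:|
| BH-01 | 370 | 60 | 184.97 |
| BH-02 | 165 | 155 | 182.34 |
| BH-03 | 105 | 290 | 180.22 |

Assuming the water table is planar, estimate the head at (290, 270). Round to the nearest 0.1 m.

181.8 m

Differences from BH-01: to BH-02 (Δx, Δy, Δh) = (-205, 95, -2.63); to BH-03 = (-265, 230, -4.75).
Determinant of the coordinate differences = (-205)·230 − (-265)·95 = -21975.
∂h/∂x = [(-2.63)·230 − (-4.75)·95] / -21975 = +0.006992
∂h/∂y = [(-205)·(-4.75) − (-265)·(-2.63)] / -21975 = -0.01260
h(290, 270) = 184.97 + (+0.006992)·(-80) + (-0.01260)·(210) = 184.97 -0.559 -2.645 = 181.765 m.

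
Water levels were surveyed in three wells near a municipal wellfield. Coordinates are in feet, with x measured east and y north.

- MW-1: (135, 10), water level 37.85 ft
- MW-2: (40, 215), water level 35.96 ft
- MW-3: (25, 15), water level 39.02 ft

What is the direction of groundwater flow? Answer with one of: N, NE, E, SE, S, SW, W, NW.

With h = a·x + b·y + c and MW-1 as origin, the differences give:
  (-95)·a + 205·b = -1.89
  (-110)·a + 5·b = +1.17
Eliminate b (×5 and ×205, subtract): 22075·a = -249.300 → a = ∂h/∂x = -0.01129
Back-substitute: b = ∂h/∂y = -0.01445.
Flow = −∇h = (+0.01129 east, +0.01445 north), which points northeast.

NE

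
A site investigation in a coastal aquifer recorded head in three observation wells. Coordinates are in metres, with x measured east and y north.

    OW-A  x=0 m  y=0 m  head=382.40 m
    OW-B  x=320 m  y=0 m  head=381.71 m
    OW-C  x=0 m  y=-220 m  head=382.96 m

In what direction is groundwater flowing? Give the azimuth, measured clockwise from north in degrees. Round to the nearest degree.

∂h/∂x = (381.71 − 382.40) / (320 − 0) = -0.002156
∂h/∂y = (382.96 − 382.40) / (-220 − 0) = -0.002545
Flow direction (−∇h) has components (+0.002156 E, +0.002545 N).
Azimuth = atan2(E, N) = atan2(+0.002156, +0.002545) = 40.3° ≈ 040°.

040°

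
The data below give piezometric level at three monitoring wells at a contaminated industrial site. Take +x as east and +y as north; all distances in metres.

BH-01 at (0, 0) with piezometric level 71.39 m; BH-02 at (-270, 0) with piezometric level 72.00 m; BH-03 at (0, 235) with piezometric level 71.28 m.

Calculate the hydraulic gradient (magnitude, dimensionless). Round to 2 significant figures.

0.0023

∂h/∂x = (72.00 − 71.39) / (-270 − 0) = -0.002259
∂h/∂y = (71.28 − 71.39) / (235 − 0) = -0.0004681
|∇h| = √(-0.002259² + -0.0004681²) = 0.002307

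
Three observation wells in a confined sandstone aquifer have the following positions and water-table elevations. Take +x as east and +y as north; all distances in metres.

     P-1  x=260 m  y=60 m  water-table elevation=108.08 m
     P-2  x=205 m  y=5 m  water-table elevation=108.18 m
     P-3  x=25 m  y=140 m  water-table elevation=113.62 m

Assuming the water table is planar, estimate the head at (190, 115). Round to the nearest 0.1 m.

110.2 m

Three-point gradient (reference P-1): Δ to P-2 = (-55, -55, +0.10), Δ to P-3 = (-235, 80, +5.54).
∂h/∂x = -0.01805, ∂h/∂y = +0.01623 (det = -17325).
h(190, 115) = 108.08 + (-0.01805)·(-70) + (+0.01623)·(55) = 108.08 +1.263 +0.893 = 110.236 m.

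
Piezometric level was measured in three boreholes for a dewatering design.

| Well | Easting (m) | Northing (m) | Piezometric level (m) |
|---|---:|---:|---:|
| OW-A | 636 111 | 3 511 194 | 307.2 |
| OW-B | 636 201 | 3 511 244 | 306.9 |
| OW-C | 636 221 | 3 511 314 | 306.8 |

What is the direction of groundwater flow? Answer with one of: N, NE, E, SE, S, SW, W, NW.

Taking OW-A as reference: OW-B−OW-A = (90, 50, -0.3); OW-C−OW-A = (110, 120, -0.4).
Solve a·Δx + b·Δy = Δh: det = 90·120 − 110·50 = 5300.
∂h/∂x = [(-0.3)·120 − (-0.4)·50] / 5300 = -0.003019
∂h/∂y = [90·(-0.4) − 110·(-0.3)] / 5300 = -0.0005660
Flow = −∇h = (+0.003019 east, +0.0005660 north), which points east.

E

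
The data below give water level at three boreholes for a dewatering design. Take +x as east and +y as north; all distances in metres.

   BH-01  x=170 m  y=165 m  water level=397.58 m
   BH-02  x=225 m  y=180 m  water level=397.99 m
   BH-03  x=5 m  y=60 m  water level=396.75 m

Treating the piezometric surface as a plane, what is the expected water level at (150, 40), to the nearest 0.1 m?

398.2 m

Three-point gradient (reference BH-01): Δ to BH-02 = (55, 15, +0.41), Δ to BH-03 = (-165, -105, -0.83).
∂h/∂x = +0.009273, ∂h/∂y = -0.006667 (det = -3300).
h(150, 40) = 397.58 + (+0.009273)·(-20) + (-0.006667)·(-125) = 397.58 -0.185 +0.833 = 398.228 m.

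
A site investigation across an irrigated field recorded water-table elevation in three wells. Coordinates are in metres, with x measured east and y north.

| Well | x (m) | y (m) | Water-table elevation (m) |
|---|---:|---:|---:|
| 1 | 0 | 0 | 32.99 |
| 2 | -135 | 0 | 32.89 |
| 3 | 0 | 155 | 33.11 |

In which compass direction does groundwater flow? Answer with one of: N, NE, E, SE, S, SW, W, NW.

∂h/∂x = (32.89 − 32.99) / (-135 − 0) = +0.0007407
∂h/∂y = (33.11 − 32.99) / (155 − 0) = +0.0007742
Flow = −∇h = (-0.0007407 east, -0.0007742 north), which points southwest.

SW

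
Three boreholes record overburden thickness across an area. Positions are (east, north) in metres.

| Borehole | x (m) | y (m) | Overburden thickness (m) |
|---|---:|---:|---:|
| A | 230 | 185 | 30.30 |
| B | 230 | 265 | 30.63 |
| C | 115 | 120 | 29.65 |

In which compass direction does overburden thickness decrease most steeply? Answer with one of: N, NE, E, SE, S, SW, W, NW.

Differences from A: to B (Δx, Δy, Δh) = (0, 80, +0.33); to C = (-115, -65, -0.65).
Determinant of the coordinate differences = 0·(-65) − (-115)·80 = 9200.
∂d/∂x = [(+0.33)·(-65) − (-0.65)·80] / 9200 = +0.003321
∂d/∂y = [0·(-0.65) − (-115)·(+0.33)] / 9200 = +0.004125
Steepest decrease is along −∇f = (-0.003321 E, -0.004125 N) → southwest.

SW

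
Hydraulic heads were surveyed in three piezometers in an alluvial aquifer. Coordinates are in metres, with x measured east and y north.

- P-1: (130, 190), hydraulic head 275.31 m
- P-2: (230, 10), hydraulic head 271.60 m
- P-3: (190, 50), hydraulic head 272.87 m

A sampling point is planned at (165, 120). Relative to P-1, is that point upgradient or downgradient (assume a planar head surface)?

Differences from P-1: to P-2 (Δx, Δy, Δh) = (100, -180, -3.71); to P-3 = (60, -140, -2.44).
Solve a·Δx + b·Δy = Δh: det = 100·(-140) − 60·(-180) = -3200.
∂h/∂x = [(-3.71)·(-140) − (-2.44)·(-180)] / -3200 = -0.02506
∂h/∂y = [100·(-2.44) − 60·(-3.71)] / -3200 = +0.006688
Head at (165, 120) = 275.31 + (-0.02506)·(35) + (+0.006688)·(-70) = 273.96 m.
That is lower than the 275.31 m at P-1, so the point is downgradient.

downgradient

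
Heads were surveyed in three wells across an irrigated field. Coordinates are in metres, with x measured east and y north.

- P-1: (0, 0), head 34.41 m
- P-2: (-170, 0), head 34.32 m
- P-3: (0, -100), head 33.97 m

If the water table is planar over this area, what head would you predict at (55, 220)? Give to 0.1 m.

35.4 m

∂h/∂x = (34.32 − 34.41) / (-170 − 0) = +0.0005294
∂h/∂y = (33.97 − 34.41) / (-100 − 0) = +0.004400
h(55, 220) = 34.41 + (+0.0005294)·(55) + (+0.004400)·(220) = 34.41 +0.029 +0.968 = 35.407 m.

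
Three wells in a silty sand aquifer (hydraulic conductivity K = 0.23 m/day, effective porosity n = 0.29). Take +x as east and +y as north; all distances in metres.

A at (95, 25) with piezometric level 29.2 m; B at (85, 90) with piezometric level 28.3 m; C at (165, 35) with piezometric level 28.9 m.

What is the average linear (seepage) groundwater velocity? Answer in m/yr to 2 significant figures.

Differences from A: to B (Δx, Δy, Δh) = (-10, 65, -0.9); to C = (70, 10, -0.3).
Determinant of the coordinate differences = (-10)·10 − 70·65 = -4650.
∂h/∂x = [(-0.9)·10 − (-0.3)·65] / -4650 = -0.002258
∂h/∂y = [(-10)·(-0.3) − 70·(-0.9)] / -4650 = -0.01419
|∇h| = √(-0.002258² + -0.01419²) = 0.01437
Seepage velocity v = K·i/n = 0.23 × 0.01437 / 0.29 = 0.0114 m/day = 4.164 m/yr.

4.2 m/yr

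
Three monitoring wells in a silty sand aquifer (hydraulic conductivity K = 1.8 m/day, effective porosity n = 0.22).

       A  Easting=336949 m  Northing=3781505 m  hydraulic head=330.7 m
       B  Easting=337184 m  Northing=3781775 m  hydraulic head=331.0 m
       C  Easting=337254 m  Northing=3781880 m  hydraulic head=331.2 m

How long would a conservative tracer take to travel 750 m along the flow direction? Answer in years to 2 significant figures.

Taking A as reference: B−A = (235, 270, +0.3); C−A = (305, 375, +0.5).
Determinant of the coordinate differences = 235·375 − 305·270 = 5775.
∂h/∂x = [(+0.3)·375 − (+0.5)·270] / 5775 = -0.003896
∂h/∂y = [235·(+0.5) − 305·(+0.3)] / 5775 = +0.004502
|∇h| = √(-0.003896² + 0.004502²) = 0.005954
Seepage velocity v = K·i/n = 1.8 × 0.005954 / 0.22 = 0.04871 m/day.
t = 750 / 0.04871 = 1.54e+04 days = 42.2 years.

42 years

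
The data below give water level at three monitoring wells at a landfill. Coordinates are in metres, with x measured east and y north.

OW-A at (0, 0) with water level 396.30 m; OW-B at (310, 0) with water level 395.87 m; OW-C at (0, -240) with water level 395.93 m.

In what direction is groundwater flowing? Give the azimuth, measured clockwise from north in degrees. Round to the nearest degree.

∂h/∂x = (395.87 − 396.30) / (310 − 0) = -0.001387
∂h/∂y = (395.93 − 396.30) / (-240 − 0) = +0.001542
Flow direction (−∇h) has components (+0.001387 E, -0.001542 N).
Azimuth = atan2(E, N) = atan2(+0.001387, -0.001542) = 138.0° ≈ 138°.

138°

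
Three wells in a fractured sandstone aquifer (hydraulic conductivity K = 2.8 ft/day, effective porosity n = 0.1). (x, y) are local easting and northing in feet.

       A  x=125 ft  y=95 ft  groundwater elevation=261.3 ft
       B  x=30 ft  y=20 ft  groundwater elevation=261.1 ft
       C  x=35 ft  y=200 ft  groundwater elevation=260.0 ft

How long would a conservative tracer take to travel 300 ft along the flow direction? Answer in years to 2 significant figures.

With h = a·x + b·y + c and A as origin, the differences give:
  (-95)·a + (-75)·b = -0.2
  (-90)·a + 105·b = -1.3
Eliminate b (×105 and ×(-75), subtract): -16725·a = -118.50 → a = ∂h/∂x = +0.007085
Back-substitute: b = ∂h/∂y = -0.006308.
|∇h| = √(0.007085² + -0.006308²) = 0.009486
Seepage velocity v = K·i/n = 2.8 × 0.009486 / 0.1 = 0.2656 ft/day.
t = 300 / 0.2656 = 1130 days = 3.09 years.

3.1 years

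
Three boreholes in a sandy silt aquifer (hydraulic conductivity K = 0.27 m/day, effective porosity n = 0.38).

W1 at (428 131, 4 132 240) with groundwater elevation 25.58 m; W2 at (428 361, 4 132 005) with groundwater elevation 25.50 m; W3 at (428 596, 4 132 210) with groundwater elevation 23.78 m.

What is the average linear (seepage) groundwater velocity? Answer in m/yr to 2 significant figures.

1.4 m/yr

Taking W1 as reference: W2−W1 = (230, -235, -0.08); W3−W1 = (465, -30, -1.80).
Solve a·Δx + b·Δy = Δh: det = 230·(-30) − 465·(-235) = 102375.
∂h/∂x = [(-0.08)·(-30) − (-1.80)·(-235)] / 102375 = -0.004108
∂h/∂y = [230·(-1.80) − 465·(-0.08)] / 102375 = -0.003681
|∇h| = √(-0.004108² + -0.003681²) = 0.005516
Seepage velocity v = K·i/n = 0.27 × 0.005516 / 0.38 = 0.003919 m/day = 1.431 m/yr.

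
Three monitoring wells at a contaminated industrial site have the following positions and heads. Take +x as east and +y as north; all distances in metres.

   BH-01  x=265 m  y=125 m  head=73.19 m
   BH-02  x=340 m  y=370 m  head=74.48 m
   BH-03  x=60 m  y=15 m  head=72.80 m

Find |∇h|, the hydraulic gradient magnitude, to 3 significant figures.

0.00571

Differences from BH-01: to BH-02 (Δx, Δy, Δh) = (75, 245, +1.29); to BH-03 = (-205, -110, -0.39).
Solve a·Δx + b·Δy = Δh: det = 75·(-110) − (-205)·245 = 41975.
∂h/∂x = [(+1.29)·(-110) − (-0.39)·245] / 41975 = -0.001104
∂h/∂y = [75·(-0.39) − (-205)·(+1.29)] / 41975 = +0.005603
|∇h| = √(-0.001104² + 0.005603²) = 0.005711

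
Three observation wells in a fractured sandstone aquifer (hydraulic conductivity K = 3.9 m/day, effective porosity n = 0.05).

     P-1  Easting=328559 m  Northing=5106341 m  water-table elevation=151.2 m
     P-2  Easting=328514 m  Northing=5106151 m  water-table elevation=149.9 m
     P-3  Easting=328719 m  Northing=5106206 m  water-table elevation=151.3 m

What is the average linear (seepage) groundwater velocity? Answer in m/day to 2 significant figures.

0.60 m/day

Taking P-1 as reference: P-2−P-1 = (-45, -190, -1.3); P-3−P-1 = (160, -135, +0.1).
Determinant of the coordinate differences = (-45)·(-135) − 160·(-190) = 36475.
∂h/∂x = [(-1.3)·(-135) − (+0.1)·(-190)] / 36475 = +0.005332
∂h/∂y = [(-45)·(+0.1) − 160·(-1.3)] / 36475 = +0.005579
|∇h| = √(0.005332² + 0.005579²) = 0.007717
Seepage velocity v = K·i/n = 3.9 × 0.007717 / 0.05 = 0.6019 m/day.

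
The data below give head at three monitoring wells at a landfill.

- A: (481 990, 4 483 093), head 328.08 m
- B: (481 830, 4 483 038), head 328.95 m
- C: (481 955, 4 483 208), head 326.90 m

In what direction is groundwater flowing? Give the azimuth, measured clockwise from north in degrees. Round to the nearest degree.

Differences from A: to B (Δx, Δy, Δh) = (-160, -55, +0.87); to C = (-35, 115, -1.18).
Determinant of the coordinate differences = (-160)·115 − (-35)·(-55) = -20325.
∂h/∂x = [(+0.87)·115 − (-1.18)·(-55)] / -20325 = -0.001729
∂h/∂y = [(-160)·(-1.18) − (-35)·(+0.87)] / -20325 = -0.01079
Flow direction (−∇h) has components (+0.001729 E, +0.01079 N).
Azimuth = atan2(E, N) = atan2(+0.001729, +0.01079) = 9.1° ≈ 009°.

009°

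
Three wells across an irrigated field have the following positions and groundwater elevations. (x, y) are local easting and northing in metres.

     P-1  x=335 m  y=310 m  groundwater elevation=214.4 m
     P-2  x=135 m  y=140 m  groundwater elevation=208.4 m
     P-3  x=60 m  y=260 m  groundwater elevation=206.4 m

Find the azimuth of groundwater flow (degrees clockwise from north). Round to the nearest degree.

Taking P-1 as reference: P-2−P-1 = (-200, -170, -6.0); P-3−P-1 = (-275, -50, -8.0).
Determinant of the coordinate differences = (-200)·(-50) − (-275)·(-170) = -36750.
∂h/∂x = [(-6.0)·(-50) − (-8.0)·(-170)] / -36750 = +0.02884
∂h/∂y = [(-200)·(-8.0) − (-275)·(-6.0)] / -36750 = +0.001361
Flow direction (−∇h) has components (-0.02884 E, -0.001361 N).
Azimuth = atan2(E, N) = atan2(-0.02884, -0.001361) = 267.3° ≈ 267°.

267°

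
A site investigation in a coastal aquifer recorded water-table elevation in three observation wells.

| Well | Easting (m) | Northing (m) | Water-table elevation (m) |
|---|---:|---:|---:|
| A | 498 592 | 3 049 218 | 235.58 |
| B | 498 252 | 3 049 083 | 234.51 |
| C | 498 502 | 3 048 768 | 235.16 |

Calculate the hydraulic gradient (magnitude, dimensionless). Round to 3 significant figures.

0.00303

Three-point gradient (reference A): Δ to B = (-340, -135, -1.07), Δ to C = (-90, -450, -0.42).
∂h/∂x = +0.003016, ∂h/∂y = +0.0003301 (det = 140850).
|∇h| = √(0.003016² + 0.0003301²) = 0.003034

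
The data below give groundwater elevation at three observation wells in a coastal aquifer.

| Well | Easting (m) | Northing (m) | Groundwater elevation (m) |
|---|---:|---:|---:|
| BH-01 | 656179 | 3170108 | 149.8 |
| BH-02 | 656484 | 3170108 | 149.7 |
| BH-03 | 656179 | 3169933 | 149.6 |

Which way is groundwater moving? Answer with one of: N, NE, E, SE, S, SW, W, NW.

∂h/∂x = (149.7 − 149.8) / (656484 − 656179) = -0.0003279
∂h/∂y = (149.6 − 149.8) / (3169933 − 3170108) = +0.001143
Flow = −∇h = (+0.0003279 east, -0.001143 north), which points south.

S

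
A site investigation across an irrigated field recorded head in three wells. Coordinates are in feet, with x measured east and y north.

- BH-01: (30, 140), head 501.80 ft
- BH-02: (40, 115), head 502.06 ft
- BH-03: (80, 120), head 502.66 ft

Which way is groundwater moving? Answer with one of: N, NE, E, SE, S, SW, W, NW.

W

Taking BH-01 as reference: BH-02−BH-01 = (10, -25, +0.26); BH-03−BH-01 = (50, -20, +0.86).
Solve a·Δx + b·Δy = Δh: det = 10·(-20) − 50·(-25) = 1050.
∂h/∂x = [(+0.26)·(-20) − (+0.86)·(-25)] / 1050 = +0.01552
∂h/∂y = [10·(+0.86) − 50·(+0.26)] / 1050 = -0.004190
Flow = −∇h = (-0.01552 east, +0.004190 north), which points west.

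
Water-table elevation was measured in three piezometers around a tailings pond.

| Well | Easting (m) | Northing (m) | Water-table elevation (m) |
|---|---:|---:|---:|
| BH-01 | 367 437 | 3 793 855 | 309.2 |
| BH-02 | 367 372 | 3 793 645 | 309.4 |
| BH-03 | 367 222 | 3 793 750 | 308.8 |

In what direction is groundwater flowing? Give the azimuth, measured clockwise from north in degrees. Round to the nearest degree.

Taking BH-01 as reference: BH-02−BH-01 = (-65, -210, +0.2); BH-03−BH-01 = (-215, -105, -0.4).
Determinant of the coordinate differences = (-65)·(-105) − (-215)·(-210) = -38325.
∂h/∂x = [(+0.2)·(-105) − (-0.4)·(-210)] / -38325 = +0.002740
∂h/∂y = [(-65)·(-0.4) − (-215)·(+0.2)] / -38325 = -0.001800
Flow direction (−∇h) has components (-0.002740 E, +0.001800 N).
Azimuth = atan2(E, N) = atan2(-0.002740, +0.001800) = 303.3° ≈ 303°.

303°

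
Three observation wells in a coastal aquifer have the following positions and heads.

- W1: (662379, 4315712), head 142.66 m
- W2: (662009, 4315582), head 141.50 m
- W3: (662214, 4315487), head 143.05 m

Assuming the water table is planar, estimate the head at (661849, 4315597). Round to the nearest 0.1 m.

140.6 m

Differences from W1: to W2 (Δx, Δy, Δh) = (-370, -130, -1.16); to W3 = (-165, -225, +0.39).
Determinant of the coordinate differences = (-370)·(-225) − (-165)·(-130) = 61800.
∂h/∂x = [(-1.16)·(-225) − (+0.39)·(-130)] / 61800 = +0.005044
∂h/∂y = [(-370)·(+0.39) − (-165)·(-1.16)] / 61800 = -0.005432
h(661849, 4315597) = 142.66 + (+0.005044)·(-530) + (-0.005432)·(-115) = 142.66 -2.673 +0.625 = 140.612 m.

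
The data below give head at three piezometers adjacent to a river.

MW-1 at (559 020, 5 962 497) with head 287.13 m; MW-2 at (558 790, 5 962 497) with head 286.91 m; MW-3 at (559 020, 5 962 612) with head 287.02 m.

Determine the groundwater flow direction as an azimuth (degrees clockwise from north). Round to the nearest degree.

∂h/∂x = (286.91 − 287.13) / (558790 − 559020) = +0.0009565
∂h/∂y = (287.02 − 287.13) / (5962612 − 5962497) = -0.0009565
Flow direction (−∇h) has components (-0.0009565 E, +0.0009565 N).
Azimuth = atan2(E, N) = atan2(-0.0009565, +0.0009565) = 315.0° ≈ 315°.

315°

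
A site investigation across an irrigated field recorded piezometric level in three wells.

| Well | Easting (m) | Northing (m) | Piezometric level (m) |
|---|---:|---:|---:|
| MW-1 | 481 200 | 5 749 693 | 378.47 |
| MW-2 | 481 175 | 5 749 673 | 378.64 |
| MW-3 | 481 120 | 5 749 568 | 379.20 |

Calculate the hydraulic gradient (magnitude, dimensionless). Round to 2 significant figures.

With h = a·x + b·y + c and MW-1 as origin, the differences give:
  (-25)·a + (-20)·b = +0.17
  (-80)·a + (-125)·b = +0.73
Eliminate b (×(-125) and ×(-20), subtract): 1525·a = -6.650 → a = ∂h/∂x = -0.004361
Back-substitute: b = ∂h/∂y = -0.003049.
|∇h| = √(-0.004361² + -0.003049²) = 0.005321

0.0053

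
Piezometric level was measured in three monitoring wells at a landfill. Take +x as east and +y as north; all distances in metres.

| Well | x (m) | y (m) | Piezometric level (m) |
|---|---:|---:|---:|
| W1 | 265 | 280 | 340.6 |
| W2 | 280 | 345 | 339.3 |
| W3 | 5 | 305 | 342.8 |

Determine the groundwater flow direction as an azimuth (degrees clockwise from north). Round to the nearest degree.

Taking W1 as reference: W2−W1 = (15, 65, -1.3); W3−W1 = (-260, 25, +2.2).
Solve a·Δx + b·Δy = Δh: det = 15·25 − (-260)·65 = 17275.
∂h/∂x = [(-1.3)·25 − (+2.2)·65] / 17275 = -0.01016
∂h/∂y = [15·(+2.2) − (-260)·(-1.3)] / 17275 = -0.01766
Flow direction (−∇h) has components (+0.01016 E, +0.01766 N).
Azimuth = atan2(E, N) = atan2(+0.01016, +0.01766) = 29.9° ≈ 030°.

030°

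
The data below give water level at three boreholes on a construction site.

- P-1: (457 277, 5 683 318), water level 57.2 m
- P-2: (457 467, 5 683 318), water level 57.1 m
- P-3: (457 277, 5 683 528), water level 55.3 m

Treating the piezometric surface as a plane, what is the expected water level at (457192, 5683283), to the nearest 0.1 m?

57.6 m

∂h/∂x = (57.1 − 57.2) / (457467 − 457277) = -0.0005263
∂h/∂y = (55.3 − 57.2) / (5683528 − 5683318) = -0.009048
h(457192, 5683283) = 57.2 + (-0.0005263)·(-85) + (-0.009048)·(-35) = 57.2 +0.045 +0.317 = 57.561 m.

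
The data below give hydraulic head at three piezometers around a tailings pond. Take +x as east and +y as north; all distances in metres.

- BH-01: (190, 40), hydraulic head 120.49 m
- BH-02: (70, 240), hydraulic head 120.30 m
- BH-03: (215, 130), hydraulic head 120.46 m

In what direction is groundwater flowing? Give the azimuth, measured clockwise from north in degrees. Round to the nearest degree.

Taking BH-01 as reference: BH-02−BH-01 = (-120, 200, -0.19); BH-03−BH-01 = (25, 90, -0.03).
Determinant of the coordinate differences = (-120)·90 − 25·200 = -15800.
∂h/∂x = [(-0.19)·90 − (-0.03)·200] / -15800 = +0.0007025
∂h/∂y = [(-120)·(-0.03) − 25·(-0.19)] / -15800 = -0.0005285
Flow direction (−∇h) has components (-0.0007025 E, +0.0005285 N).
Azimuth = atan2(E, N) = atan2(-0.0007025, +0.0005285) = 307.0° ≈ 307°.

307°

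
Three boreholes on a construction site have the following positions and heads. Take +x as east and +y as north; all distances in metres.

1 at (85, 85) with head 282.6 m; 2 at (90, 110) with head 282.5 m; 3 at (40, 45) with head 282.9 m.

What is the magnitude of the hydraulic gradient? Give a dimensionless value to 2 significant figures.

0.0050

Differences from 1: to 2 (Δx, Δy, Δh) = (5, 25, -0.1); to 3 = (-45, -40, +0.3).
Determinant of the coordinate differences = 5·(-40) − (-45)·25 = 925.
∂h/∂x = [(-0.1)·(-40) − (+0.3)·25] / 925 = -0.003784
∂h/∂y = [5·(+0.3) − (-45)·(-0.1)] / 925 = -0.003243
|∇h| = √(-0.003784² + -0.003243²) = 0.004984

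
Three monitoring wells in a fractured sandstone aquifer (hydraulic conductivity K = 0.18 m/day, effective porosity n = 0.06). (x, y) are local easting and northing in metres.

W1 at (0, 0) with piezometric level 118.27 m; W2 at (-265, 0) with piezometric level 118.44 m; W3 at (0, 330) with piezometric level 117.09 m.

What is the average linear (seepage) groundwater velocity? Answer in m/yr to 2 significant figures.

4.0 m/yr

∂h/∂x = (118.44 − 118.27) / (-265 − 0) = -0.0006415
∂h/∂y = (117.09 − 118.27) / (330 − 0) = -0.003576
|∇h| = √(-0.0006415² + -0.003576²) = 0.003633
Seepage velocity v = K·i/n = 0.18 × 0.003633 / 0.06 = 0.0109 m/day = 3.981 m/yr.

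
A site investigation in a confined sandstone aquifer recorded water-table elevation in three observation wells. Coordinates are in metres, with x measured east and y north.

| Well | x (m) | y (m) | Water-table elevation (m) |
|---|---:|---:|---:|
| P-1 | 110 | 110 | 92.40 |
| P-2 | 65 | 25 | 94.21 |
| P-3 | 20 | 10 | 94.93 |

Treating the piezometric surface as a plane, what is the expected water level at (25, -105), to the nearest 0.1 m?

Differences from P-1: to P-2 (Δx, Δy, Δh) = (-45, -85, +1.81); to P-3 = (-90, -100, +2.53).
Determinant of the coordinate differences = (-45)·(-100) − (-90)·(-85) = -3150.
∂h/∂x = [(+1.81)·(-100) − (+2.53)·(-85)] / -3150 = -0.01081
∂h/∂y = [(-45)·(+2.53) − (-90)·(+1.81)] / -3150 = -0.01557
h(25, -105) = 92.40 + (-0.01081)·(-85) + (-0.01557)·(-215) = 92.40 +0.919 +3.348 = 96.667 m.

96.7 m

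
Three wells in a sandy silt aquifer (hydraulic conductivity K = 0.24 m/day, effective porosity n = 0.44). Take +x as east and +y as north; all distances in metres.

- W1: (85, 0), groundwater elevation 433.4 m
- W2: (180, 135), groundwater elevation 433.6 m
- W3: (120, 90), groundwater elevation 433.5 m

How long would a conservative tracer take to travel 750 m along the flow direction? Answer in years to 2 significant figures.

With h = a·x + b·y + c and W1 as origin, the differences give:
  95·a + 135·b = +0.2
  35·a + 90·b = +0.1
Eliminate b (×90 and ×135, subtract): 3825·a = 4.50 → a = ∂h/∂x = +0.001176
Back-substitute: b = ∂h/∂y = +0.0006536.
|∇h| = √(0.001176² + 0.0006536²) = 0.001345
Seepage velocity v = K·i/n = 0.24 × 0.001345 / 0.44 = 0.0007336 m/day.
t = 750 / 0.0007336 = 1.022e+06 days = 2.8e+03 years.

2800 years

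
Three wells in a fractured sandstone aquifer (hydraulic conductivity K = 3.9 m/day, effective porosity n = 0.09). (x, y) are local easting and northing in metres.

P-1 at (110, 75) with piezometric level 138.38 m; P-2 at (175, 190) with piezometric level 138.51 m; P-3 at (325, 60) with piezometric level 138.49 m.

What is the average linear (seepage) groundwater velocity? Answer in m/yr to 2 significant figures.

16 m/yr

Taking P-1 as reference: P-2−P-1 = (65, 115, +0.13); P-3−P-1 = (215, -15, +0.11).
Determinant of the coordinate differences = 65·(-15) − 215·115 = -25700.
∂h/∂x = [(+0.13)·(-15) − (+0.11)·115] / -25700 = +0.0005681
∂h/∂y = [65·(+0.11) − 215·(+0.13)] / -25700 = +0.0008093
|∇h| = √(0.0005681² + 0.0008093²) = 0.0009888
Seepage velocity v = K·i/n = 3.9 × 0.0009888 / 0.09 = 0.04285 m/day = 15.65 m/yr.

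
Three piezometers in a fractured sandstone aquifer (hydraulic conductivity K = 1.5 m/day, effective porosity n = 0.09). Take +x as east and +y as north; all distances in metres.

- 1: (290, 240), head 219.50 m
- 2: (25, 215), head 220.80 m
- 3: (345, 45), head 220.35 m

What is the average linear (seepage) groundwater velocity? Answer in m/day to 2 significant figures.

Taking 1 as reference: 2−1 = (-265, -25, +1.30); 3−1 = (55, -195, +0.85).
Solve a·Δx + b·Δy = Δh: det = (-265)·(-195) − 55·(-25) = 53050.
∂h/∂x = [(+1.30)·(-195) − (+0.85)·(-25)] / 53050 = -0.004378
∂h/∂y = [(-265)·(+0.85) − 55·(+1.30)] / 53050 = -0.005594
|∇h| = √(-0.004378² + -0.005594²) = 0.007104
Seepage velocity v = K·i/n = 1.5 × 0.007104 / 0.09 = 0.1184 m/day.

0.12 m/day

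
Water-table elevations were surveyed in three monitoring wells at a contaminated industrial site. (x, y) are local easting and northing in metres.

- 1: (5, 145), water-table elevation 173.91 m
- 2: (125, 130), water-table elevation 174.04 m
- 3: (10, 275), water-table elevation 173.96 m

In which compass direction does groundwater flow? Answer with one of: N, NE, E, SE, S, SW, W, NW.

Taking 1 as reference: 2−1 = (120, -15, +0.13); 3−1 = (5, 130, +0.05).
Solve a·Δx + b·Δy = Δh: det = 120·130 − 5·(-15) = 15675.
∂h/∂x = [(+0.13)·130 − (+0.05)·(-15)] / 15675 = +0.001126
∂h/∂y = [120·(+0.05) − 5·(+0.13)] / 15675 = +0.0003413
Flow = −∇h = (-0.001126 east, -0.0003413 north), which points west.

W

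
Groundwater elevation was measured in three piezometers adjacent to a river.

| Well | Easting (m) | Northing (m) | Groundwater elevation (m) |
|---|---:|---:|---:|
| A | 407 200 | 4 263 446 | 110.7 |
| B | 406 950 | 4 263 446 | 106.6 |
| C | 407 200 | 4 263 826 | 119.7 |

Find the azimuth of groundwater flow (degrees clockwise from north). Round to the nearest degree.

∂h/∂x = (106.6 − 110.7) / (406950 − 407200) = +0.01640
∂h/∂y = (119.7 − 110.7) / (4263826 − 4263446) = +0.02368
Flow direction (−∇h) has components (-0.01640 E, -0.02368 N).
Azimuth = atan2(E, N) = atan2(-0.01640, -0.02368) = 214.7° ≈ 215°.

215°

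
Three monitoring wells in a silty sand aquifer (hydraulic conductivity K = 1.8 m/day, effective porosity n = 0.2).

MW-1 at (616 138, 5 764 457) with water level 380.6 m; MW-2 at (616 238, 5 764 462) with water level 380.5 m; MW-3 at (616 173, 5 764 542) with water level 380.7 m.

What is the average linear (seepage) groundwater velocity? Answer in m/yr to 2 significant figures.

6.4 m/yr

With h = a·x + b·y + c and MW-1 as origin, the differences give:
  100·a + 5·b = -0.1
  35·a + 85·b = +0.1
Eliminate b (×85 and ×5, subtract): 8325·a = -9.00 → a = ∂h/∂x = -0.001081
Back-substitute: b = ∂h/∂y = +0.001622.
|∇h| = √(-0.001081² + 0.001622²) = 0.001949
Seepage velocity v = K·i/n = 1.8 × 0.001949 / 0.2 = 0.01754 m/day = 6.406 m/yr.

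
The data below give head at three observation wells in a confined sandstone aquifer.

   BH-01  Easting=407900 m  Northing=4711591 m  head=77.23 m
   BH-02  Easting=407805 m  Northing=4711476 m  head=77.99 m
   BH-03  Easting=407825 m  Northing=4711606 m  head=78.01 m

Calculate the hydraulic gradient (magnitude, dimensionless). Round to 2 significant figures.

0.010

Taking BH-01 as reference: BH-02−BH-01 = (-95, -115, +0.76); BH-03−BH-01 = (-75, 15, +0.78).
Determinant of the coordinate differences = (-95)·15 − (-75)·(-115) = -10050.
∂h/∂x = [(+0.76)·15 − (+0.78)·(-115)] / -10050 = -0.01006
∂h/∂y = [(-95)·(+0.78) − (-75)·(+0.76)] / -10050 = +0.001701
|∇h| = √(-0.01006² + 0.001701²) = 0.0102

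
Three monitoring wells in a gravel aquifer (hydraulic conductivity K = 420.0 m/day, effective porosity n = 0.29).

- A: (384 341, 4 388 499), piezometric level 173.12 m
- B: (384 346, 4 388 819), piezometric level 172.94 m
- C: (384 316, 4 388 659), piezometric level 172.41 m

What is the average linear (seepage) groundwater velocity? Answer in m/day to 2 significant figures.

33 m/day

Three-point gradient (reference A): Δ to B = (5, 320, -0.18), Δ to C = (-25, 160, -0.71).
∂h/∂x = +0.02255, ∂h/∂y = -0.0009148 (det = 8800).
|∇h| = √(0.02255² + -0.0009148²) = 0.02257
Seepage velocity v = K·i/n = 420.0 × 0.02257 / 0.29 = 32.69 m/day.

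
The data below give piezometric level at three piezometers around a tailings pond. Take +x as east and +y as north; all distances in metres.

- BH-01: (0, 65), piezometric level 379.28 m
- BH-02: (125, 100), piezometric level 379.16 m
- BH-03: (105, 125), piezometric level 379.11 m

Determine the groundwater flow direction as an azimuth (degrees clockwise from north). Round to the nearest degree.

008°

With h = a·x + b·y + c and BH-01 as origin, the differences give:
  125·a + 35·b = -0.12
  105·a + 60·b = -0.17
Eliminate b (×60 and ×35, subtract): 3825·a = -1.250 → a = ∂h/∂x = -0.0003268
Back-substitute: b = ∂h/∂y = -0.002261.
Flow direction (−∇h) has components (+0.0003268 E, +0.002261 N).
Azimuth = atan2(E, N) = atan2(+0.0003268, +0.002261) = 8.2° ≈ 008°.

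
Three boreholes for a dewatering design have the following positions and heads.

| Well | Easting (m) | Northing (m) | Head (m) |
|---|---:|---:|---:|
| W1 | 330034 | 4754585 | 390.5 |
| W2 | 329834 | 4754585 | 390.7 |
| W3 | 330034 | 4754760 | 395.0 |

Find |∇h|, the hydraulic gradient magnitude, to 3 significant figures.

∂h/∂x = (390.7 − 390.5) / (329834 − 330034) = -0.0010000
∂h/∂y = (395.0 − 390.5) / (4754760 − 4754585) = +0.02571
|∇h| = √(-0.0010000² + 0.02571²) = 0.02573

0.0257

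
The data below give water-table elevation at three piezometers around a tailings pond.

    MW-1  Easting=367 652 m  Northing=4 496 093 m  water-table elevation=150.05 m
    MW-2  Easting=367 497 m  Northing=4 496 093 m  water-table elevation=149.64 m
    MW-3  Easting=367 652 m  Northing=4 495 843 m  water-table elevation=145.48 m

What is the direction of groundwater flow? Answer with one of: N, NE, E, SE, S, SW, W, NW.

S

∂h/∂x = (149.64 − 150.05) / (367497 − 367652) = +0.002645
∂h/∂y = (145.48 − 150.05) / (4495843 − 4496093) = +0.01828
Flow = −∇h = (-0.002645 east, -0.01828 north), which points south.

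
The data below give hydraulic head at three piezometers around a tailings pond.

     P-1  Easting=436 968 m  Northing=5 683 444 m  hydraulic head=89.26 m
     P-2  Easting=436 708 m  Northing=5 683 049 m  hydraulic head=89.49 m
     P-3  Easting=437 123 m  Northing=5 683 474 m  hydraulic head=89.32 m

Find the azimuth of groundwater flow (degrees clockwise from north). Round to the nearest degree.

329°

With h = a·x + b·y + c and P-1 as origin, the differences give:
  (-260)·a + (-395)·b = +0.23
  155·a + 30·b = +0.06
Eliminate b (×30 and ×(-395), subtract): 53425·a = 30.600 → a = ∂h/∂x = +0.0005728
Back-substitute: b = ∂h/∂y = -0.0009593.
Flow direction (−∇h) has components (-0.0005728 E, +0.0009593 N).
Azimuth = atan2(E, N) = atan2(-0.0005728, +0.0009593) = 329.2° ≈ 329°.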